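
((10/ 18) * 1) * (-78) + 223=539/ 3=179.67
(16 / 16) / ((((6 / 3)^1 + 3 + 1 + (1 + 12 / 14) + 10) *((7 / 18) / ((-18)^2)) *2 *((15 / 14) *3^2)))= 1512 / 625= 2.42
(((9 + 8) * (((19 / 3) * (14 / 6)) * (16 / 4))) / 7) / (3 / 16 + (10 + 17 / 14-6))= 144704 / 5445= 26.58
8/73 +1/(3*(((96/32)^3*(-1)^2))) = 721/5913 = 0.12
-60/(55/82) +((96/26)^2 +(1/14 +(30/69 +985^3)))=572063078298223/598598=955671549.68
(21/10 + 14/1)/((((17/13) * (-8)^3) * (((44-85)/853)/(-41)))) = -1785329/87040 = -20.51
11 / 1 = 11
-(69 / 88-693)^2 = -3710637225 / 7744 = -479162.86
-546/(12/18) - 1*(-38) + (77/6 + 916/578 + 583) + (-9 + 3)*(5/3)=-335671/1734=-193.58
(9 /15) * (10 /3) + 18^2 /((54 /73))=440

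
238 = 238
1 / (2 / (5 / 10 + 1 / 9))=11 / 36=0.31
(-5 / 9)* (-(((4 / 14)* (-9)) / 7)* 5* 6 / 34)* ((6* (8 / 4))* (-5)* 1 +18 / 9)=8700 / 833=10.44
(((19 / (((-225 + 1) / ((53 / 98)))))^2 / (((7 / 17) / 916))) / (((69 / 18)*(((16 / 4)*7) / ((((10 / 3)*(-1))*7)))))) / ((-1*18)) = 19738463785 / 349129525248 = 0.06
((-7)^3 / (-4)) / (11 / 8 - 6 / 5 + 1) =3430 / 47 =72.98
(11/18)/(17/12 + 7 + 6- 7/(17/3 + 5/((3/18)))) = 0.04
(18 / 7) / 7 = 18 / 49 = 0.37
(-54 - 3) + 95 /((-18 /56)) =-3173 /9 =-352.56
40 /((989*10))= 4 /989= 0.00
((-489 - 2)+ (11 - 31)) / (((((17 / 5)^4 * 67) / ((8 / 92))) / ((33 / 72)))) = -3513125 / 1544470332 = -0.00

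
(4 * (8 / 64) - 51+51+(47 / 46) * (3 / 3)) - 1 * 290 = -6635 / 23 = -288.48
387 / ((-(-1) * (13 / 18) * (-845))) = -6966 / 10985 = -0.63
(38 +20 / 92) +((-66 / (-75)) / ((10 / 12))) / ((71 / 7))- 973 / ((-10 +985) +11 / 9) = 2910429639 / 77975750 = 37.32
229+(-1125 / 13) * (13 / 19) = 3226 / 19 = 169.79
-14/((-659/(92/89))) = 1288/58651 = 0.02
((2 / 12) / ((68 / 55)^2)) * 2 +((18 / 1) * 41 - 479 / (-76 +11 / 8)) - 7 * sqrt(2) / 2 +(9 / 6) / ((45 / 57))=10304179051 / 13802640 - 7 * sqrt(2) / 2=741.59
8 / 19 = 0.42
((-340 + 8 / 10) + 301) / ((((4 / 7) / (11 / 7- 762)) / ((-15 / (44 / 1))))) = -3050079 / 176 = -17329.99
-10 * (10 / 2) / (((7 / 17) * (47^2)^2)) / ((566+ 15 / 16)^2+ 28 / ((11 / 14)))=-2393600 / 30920082168057901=-0.00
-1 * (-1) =1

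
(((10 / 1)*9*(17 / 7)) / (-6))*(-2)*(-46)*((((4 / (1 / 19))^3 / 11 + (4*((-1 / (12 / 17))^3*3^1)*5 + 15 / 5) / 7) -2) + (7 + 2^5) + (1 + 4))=-865455120155 / 6468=-133805677.20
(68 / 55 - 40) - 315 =-19457 / 55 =-353.76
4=4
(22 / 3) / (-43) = -22 / 129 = -0.17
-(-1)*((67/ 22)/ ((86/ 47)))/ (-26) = -3149/ 49192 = -0.06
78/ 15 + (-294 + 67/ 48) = -68977/ 240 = -287.40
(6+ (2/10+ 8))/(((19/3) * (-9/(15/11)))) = -71/209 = -0.34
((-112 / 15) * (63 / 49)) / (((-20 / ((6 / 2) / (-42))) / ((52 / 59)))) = -312 / 10325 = -0.03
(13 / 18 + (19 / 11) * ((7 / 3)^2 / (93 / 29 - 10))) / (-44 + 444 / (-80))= 86090 / 6442491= 0.01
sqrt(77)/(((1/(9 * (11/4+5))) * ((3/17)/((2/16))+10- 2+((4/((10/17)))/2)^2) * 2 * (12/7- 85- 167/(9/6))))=-830025 * sqrt(77)/97139816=-0.07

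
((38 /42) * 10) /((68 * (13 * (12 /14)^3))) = 4655 /286416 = 0.02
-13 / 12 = -1.08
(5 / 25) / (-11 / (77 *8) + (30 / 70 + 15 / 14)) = 56 / 415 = 0.13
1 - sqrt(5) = -1.24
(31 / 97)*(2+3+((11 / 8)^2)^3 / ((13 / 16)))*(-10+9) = -87932151 / 20660224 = -4.26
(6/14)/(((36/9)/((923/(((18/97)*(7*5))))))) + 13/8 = 49543/2940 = 16.85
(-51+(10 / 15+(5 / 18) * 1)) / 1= -901 / 18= -50.06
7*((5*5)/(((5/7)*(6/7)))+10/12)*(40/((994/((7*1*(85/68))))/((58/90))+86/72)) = 12180000/185279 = 65.74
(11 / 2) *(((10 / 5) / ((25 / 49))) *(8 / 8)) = 539 / 25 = 21.56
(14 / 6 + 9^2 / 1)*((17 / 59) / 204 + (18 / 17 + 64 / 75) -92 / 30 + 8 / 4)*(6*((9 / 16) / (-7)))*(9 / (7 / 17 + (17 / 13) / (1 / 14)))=-149077305 / 9112432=-16.36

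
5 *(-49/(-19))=12.89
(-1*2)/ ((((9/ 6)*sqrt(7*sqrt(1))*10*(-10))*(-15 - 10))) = -sqrt(7)/ 13125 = -0.00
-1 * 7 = -7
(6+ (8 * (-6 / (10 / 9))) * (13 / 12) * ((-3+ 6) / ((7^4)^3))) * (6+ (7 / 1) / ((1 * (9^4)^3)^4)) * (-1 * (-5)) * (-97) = -512554342314913229931029037251891282421851076857381055383776 / 29355918853461319289143800410530427373107043333326202507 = -17460.00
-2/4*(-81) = 81/2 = 40.50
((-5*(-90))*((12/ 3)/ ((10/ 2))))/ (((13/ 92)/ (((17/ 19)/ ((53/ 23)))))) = 989.22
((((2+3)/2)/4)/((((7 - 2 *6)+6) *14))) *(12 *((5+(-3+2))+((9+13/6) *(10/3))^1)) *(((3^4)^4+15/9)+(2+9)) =34222153265/36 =950615368.47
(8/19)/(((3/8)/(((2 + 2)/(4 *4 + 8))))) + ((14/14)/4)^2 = 683/2736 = 0.25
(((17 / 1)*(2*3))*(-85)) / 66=-131.36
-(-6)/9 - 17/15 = -7/15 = -0.47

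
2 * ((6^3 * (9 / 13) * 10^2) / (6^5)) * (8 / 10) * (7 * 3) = 840 / 13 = 64.62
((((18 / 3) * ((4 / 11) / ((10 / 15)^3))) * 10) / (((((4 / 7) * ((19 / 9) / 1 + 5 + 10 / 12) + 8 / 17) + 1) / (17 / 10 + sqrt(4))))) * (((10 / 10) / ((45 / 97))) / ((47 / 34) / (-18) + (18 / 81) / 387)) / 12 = -97541300061 / 913056265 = -106.83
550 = 550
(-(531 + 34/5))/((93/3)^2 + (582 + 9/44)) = -118316/339505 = -0.35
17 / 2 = 8.50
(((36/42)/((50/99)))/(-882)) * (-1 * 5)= 33/3430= 0.01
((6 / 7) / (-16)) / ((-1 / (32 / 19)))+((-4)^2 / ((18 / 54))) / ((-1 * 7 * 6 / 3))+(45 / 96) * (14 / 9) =-16657 / 6384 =-2.61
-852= -852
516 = 516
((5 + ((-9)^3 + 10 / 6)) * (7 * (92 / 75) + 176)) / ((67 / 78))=-779998648 / 5025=-155223.61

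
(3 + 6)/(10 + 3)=9/13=0.69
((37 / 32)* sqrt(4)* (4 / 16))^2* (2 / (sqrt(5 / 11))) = 1369* sqrt(55) / 10240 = 0.99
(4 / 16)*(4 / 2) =0.50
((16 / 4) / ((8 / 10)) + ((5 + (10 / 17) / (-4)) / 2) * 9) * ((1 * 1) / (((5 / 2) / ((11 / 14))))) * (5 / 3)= 20075 / 1428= 14.06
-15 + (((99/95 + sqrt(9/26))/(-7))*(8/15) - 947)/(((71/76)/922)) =-11613842207/12425 - 280288*sqrt(26)/32305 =-934759.91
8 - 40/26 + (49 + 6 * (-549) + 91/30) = -3235.51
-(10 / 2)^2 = -25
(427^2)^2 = 33243864241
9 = 9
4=4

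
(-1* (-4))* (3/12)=1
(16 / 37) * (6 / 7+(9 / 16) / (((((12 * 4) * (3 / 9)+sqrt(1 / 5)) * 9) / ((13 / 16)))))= 123239 / 331261 - 13 * sqrt(5) / 757168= 0.37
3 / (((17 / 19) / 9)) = 30.18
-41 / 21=-1.95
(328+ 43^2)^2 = 4739329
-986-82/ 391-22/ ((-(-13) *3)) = -986.77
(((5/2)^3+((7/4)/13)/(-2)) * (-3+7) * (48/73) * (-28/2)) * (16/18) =-1449728/2847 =-509.21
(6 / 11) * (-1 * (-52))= 312 / 11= 28.36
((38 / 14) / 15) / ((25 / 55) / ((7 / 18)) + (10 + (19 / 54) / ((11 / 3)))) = 1254 / 78065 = 0.02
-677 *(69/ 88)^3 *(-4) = 222400593/ 170368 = 1305.41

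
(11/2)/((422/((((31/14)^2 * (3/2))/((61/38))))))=602547/10090864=0.06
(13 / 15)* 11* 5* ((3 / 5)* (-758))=-21678.80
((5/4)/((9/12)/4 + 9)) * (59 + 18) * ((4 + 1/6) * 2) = 5500/63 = 87.30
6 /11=0.55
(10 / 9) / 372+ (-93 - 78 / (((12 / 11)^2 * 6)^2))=-364580131 / 3856896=-94.53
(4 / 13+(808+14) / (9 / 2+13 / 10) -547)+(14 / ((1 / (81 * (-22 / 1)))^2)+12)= 16760267523 / 377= 44456943.03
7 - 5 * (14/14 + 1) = -3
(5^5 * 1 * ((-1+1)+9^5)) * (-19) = -3506034375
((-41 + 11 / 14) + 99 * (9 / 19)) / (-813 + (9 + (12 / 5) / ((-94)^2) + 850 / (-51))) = -58880895 / 7233279746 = -0.01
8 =8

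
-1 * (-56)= 56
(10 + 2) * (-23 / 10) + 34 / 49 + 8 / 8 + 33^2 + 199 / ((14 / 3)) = 541811 / 490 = 1105.74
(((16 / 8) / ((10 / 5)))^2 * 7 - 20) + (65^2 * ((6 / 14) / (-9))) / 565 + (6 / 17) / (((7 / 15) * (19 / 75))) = -7948912 / 766479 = -10.37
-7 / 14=-1 / 2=-0.50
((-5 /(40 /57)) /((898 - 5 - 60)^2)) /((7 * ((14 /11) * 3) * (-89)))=209 /48416798864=0.00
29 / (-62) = -29 / 62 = -0.47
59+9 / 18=119 / 2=59.50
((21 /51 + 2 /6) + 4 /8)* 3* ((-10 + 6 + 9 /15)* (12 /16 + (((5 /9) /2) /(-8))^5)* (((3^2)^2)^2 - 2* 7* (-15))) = -13310947627105477 /206391214080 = -64493.77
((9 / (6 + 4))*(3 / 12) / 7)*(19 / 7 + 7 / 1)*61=9333 / 490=19.05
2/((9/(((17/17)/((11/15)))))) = 10/33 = 0.30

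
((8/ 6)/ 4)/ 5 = 1/ 15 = 0.07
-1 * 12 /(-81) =4 /27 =0.15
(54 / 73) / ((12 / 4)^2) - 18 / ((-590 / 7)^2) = 1012107 / 12705650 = 0.08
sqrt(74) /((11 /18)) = 18 * sqrt(74) /11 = 14.08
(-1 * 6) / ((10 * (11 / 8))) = -24 / 55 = -0.44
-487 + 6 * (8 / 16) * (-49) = -634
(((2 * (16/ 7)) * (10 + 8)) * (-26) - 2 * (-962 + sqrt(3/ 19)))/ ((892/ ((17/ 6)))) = -6409/ 9366 - 17 * sqrt(57)/ 50844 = -0.69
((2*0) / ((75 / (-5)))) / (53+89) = 0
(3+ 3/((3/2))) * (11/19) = 55/19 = 2.89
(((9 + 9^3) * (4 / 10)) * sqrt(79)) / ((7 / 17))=25092 * sqrt(79) / 35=6372.07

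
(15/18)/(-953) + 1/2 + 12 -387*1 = -1070698/2859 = -374.50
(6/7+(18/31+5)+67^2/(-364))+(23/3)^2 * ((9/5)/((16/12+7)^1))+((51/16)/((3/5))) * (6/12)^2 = 183466453/22568000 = 8.13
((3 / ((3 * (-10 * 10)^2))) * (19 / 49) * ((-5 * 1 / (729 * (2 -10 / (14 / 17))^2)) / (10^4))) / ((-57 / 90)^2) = -1 / 1551619800000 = -0.00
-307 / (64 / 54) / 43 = -8289 / 1376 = -6.02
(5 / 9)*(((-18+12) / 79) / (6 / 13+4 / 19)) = -1235 / 19671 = -0.06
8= 8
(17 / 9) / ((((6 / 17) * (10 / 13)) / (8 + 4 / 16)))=41327 / 720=57.40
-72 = -72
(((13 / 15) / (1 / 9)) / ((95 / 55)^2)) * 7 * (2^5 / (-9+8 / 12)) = -3171168 / 45125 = -70.28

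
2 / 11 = 0.18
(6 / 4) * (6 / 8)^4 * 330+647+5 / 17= 3498639 / 4352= 803.92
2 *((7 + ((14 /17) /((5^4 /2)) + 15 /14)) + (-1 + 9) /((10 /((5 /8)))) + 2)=1572892 /74375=21.15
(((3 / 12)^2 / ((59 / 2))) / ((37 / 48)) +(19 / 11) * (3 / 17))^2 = 15763555809 / 166644384841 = 0.09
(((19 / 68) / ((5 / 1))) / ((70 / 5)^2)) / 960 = 0.00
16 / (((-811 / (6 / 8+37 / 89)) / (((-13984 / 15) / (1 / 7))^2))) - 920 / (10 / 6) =-3183037026968 / 3248055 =-979982.49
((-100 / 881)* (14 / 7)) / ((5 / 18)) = -720 / 881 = -0.82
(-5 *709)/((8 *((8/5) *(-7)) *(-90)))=-0.44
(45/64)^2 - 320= -1308695/4096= -319.51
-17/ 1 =-17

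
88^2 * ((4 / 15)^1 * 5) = 10325.33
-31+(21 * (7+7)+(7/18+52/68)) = 80831/306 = 264.15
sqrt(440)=2 * sqrt(110)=20.98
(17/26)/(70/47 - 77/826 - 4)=-0.25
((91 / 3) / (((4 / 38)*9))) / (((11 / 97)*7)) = 23959 / 594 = 40.34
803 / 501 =1.60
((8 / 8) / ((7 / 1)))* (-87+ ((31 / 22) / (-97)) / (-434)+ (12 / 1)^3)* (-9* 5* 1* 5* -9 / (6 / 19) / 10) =125753016105 / 836528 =150327.32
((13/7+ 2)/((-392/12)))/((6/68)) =-459/343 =-1.34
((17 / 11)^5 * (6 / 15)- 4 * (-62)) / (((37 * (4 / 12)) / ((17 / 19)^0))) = 607628862 / 29794435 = 20.39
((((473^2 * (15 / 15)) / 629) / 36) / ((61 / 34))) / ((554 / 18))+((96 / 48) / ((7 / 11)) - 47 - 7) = -443568465 / 8752646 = -50.68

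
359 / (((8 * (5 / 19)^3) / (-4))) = -2462381 / 250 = -9849.52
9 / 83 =0.11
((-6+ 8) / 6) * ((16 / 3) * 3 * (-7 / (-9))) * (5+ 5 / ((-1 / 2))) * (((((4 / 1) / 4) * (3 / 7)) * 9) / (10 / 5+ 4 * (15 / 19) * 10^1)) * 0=0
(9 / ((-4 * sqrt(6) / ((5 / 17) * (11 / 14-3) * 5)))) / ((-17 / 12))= -6975 * sqrt(6) / 8092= -2.11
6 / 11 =0.55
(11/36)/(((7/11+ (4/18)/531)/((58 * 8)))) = 7453116/33475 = 222.65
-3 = -3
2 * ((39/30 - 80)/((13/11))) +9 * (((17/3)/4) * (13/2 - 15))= -125611/520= -241.56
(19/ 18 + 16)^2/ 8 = 94249/ 2592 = 36.36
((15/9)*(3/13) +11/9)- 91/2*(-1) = 47.11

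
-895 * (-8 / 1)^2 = -57280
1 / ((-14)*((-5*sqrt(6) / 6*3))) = sqrt(6) / 210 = 0.01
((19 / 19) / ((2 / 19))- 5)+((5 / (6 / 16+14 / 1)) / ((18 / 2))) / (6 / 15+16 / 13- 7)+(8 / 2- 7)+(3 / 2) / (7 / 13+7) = 23954999 / 14159628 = 1.69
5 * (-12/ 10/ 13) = -6/ 13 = -0.46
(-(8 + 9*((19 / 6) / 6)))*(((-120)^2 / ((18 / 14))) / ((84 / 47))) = -79900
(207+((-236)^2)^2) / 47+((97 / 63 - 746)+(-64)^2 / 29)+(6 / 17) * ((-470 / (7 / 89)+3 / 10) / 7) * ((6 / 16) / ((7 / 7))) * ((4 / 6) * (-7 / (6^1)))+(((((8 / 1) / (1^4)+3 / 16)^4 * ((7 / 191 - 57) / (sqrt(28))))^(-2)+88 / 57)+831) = 539809446161052539017369327490471291 / 8178774041333082424836727800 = 66001266.62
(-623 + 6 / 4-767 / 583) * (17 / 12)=-12345451 / 13992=-882.32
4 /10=2 /5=0.40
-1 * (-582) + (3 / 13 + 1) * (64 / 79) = 598738 / 1027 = 583.00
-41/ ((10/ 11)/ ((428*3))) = -289542/ 5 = -57908.40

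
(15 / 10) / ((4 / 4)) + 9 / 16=33 / 16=2.06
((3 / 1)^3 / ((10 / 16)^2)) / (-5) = -1728 / 125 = -13.82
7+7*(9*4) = 259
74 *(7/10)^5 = 621859/50000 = 12.44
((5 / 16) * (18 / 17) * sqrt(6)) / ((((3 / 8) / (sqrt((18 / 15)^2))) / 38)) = 684 * sqrt(6) / 17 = 98.56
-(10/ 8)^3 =-125/ 64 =-1.95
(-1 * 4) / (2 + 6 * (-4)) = 2 / 11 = 0.18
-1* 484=-484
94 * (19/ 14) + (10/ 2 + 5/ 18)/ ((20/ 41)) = 69749/ 504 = 138.39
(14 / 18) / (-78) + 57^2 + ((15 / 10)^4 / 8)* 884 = 42775907 / 11232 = 3808.40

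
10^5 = 100000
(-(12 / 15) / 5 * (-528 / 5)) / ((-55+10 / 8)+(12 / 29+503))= 81664 / 2173375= 0.04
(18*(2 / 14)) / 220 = 9 / 770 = 0.01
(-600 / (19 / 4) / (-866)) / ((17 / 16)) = 19200 / 139859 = 0.14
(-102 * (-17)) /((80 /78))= 1690.65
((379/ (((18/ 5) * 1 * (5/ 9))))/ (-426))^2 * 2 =143641/ 362952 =0.40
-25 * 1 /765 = -5 /153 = -0.03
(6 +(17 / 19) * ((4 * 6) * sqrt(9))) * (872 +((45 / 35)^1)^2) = 57278442 / 931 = 61523.57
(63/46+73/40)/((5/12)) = 8817/1150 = 7.67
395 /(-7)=-395 /7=-56.43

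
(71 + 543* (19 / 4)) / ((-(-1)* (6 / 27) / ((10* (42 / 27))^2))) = 25972450 / 9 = 2885827.78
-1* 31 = -31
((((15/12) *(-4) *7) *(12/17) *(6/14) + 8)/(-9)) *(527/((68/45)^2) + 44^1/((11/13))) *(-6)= -846109/1734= -487.95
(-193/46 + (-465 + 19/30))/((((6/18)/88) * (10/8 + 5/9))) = -512119872/7475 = -68511.02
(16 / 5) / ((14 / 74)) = 592 / 35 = 16.91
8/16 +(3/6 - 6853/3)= -6850/3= -2283.33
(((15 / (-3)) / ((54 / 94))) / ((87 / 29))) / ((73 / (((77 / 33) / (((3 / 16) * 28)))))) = -940 / 53217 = -0.02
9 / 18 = 1 / 2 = 0.50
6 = 6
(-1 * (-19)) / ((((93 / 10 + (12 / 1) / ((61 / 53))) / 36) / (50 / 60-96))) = -13235780 / 4011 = -3299.87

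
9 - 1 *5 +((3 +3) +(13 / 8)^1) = 93 / 8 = 11.62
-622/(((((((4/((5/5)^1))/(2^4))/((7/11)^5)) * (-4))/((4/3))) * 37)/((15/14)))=14934220/5958887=2.51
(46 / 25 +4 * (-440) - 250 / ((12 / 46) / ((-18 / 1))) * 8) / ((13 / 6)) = 20436276 / 325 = 62880.85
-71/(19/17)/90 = -1207/1710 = -0.71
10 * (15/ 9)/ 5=10/ 3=3.33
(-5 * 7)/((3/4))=-140/3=-46.67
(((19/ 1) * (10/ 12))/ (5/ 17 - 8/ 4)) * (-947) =1529405/ 174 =8789.68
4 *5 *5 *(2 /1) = 200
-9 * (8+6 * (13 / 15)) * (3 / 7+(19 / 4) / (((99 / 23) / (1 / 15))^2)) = -26533057 / 519750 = -51.05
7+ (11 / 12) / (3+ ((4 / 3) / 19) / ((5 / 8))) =25881 / 3548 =7.29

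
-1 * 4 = -4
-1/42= -0.02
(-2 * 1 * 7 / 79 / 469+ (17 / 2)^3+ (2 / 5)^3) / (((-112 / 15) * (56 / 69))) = -672936378039 / 6639539200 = -101.35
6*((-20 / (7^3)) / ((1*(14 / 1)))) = -0.02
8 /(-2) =-4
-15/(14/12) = -90/7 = -12.86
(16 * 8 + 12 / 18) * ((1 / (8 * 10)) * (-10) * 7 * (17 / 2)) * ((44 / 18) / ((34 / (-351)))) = 193193 / 8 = 24149.12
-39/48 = -13/16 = -0.81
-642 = -642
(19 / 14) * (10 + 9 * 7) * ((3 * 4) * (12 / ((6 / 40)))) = 665760 / 7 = 95108.57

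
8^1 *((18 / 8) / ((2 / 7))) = 63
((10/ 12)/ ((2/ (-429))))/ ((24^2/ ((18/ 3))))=-715/ 384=-1.86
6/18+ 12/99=5/11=0.45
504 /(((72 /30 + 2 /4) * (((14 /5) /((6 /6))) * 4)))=450 /29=15.52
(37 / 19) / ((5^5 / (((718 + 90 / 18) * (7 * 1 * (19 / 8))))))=187257 / 25000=7.49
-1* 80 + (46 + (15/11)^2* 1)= -3889/121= -32.14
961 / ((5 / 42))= 40362 / 5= 8072.40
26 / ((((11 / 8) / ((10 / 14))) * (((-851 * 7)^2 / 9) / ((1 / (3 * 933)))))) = 1040 / 849779626003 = 0.00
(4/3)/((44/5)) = 5/33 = 0.15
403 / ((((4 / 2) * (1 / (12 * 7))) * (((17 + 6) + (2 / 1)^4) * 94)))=217 / 47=4.62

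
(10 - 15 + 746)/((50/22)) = 8151/25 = 326.04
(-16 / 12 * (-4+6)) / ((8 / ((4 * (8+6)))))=-56 / 3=-18.67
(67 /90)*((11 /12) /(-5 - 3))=-737 /8640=-0.09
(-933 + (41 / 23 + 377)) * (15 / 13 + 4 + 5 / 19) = -17055486 / 5681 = -3002.20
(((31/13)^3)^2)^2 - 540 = 775081817822410021/23298085122481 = 33268.05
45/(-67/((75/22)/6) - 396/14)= -7875/25586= -0.31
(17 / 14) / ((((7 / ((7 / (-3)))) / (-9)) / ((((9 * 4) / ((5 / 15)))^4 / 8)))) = 433655856 / 7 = 61950836.57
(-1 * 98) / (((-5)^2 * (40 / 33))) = -1617 / 500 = -3.23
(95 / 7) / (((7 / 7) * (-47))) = -95 / 329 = -0.29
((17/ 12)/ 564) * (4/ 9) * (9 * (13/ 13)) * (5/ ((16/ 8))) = 85/ 3384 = 0.03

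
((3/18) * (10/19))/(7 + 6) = 5/741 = 0.01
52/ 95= 0.55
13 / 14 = 0.93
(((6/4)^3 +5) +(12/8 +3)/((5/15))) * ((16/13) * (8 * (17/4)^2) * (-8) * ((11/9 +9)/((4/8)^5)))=-1191142400/117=-10180704.27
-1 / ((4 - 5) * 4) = 1 / 4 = 0.25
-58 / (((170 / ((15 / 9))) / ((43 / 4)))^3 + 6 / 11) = -25362733 / 373783737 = -0.07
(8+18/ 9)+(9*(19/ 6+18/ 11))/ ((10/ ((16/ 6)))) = 1184/ 55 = 21.53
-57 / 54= -19 / 18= -1.06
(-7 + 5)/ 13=-2/ 13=-0.15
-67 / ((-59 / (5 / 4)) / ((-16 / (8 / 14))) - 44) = 2345 / 1481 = 1.58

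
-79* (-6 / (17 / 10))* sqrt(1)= 4740 / 17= 278.82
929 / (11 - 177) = -929 / 166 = -5.60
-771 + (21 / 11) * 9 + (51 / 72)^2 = -4773013 / 6336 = -753.32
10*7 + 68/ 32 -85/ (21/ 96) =-17721/ 56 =-316.45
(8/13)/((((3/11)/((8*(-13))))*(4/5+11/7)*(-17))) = 24640/4233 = 5.82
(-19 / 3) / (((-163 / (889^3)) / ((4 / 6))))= 26698624022 / 1467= 18199471.04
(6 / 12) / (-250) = -1 / 500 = -0.00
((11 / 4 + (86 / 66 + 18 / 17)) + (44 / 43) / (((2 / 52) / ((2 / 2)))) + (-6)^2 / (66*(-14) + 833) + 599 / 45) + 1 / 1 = 6010264361 / 131711580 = 45.63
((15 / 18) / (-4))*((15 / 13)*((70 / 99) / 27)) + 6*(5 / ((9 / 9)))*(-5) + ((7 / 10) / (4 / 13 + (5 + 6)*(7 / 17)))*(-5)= -22396457381 / 148586724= -150.73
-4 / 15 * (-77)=308 / 15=20.53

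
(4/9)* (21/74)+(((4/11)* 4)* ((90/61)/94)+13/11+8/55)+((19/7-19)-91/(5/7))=-17423683166/122521245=-142.21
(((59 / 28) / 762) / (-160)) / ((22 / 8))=-59 / 9387840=-0.00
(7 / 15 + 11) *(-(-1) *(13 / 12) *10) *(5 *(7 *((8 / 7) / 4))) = 11180 / 9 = 1242.22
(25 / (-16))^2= 625 / 256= 2.44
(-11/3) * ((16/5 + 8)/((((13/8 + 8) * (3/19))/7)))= -8512/45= -189.16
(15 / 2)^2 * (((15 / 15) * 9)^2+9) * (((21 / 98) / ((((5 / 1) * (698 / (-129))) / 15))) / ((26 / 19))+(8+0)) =20356484625 / 508144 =40060.46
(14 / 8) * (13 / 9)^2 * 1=1183 / 324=3.65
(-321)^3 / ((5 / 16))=-529218576 / 5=-105843715.20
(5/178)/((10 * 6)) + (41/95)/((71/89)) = 7801009/14407320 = 0.54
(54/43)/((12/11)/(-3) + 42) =297/9847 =0.03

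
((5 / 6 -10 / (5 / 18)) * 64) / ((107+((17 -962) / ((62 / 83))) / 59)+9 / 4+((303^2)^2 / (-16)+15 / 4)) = 197590528 / 46249325005191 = 0.00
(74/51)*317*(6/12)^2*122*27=6439221/17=378777.71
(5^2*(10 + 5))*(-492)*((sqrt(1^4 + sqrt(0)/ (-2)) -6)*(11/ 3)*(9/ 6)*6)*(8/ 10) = 24354000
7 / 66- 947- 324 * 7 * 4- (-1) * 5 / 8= -2644823 / 264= -10018.27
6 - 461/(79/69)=-31335/79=-396.65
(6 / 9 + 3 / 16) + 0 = 41 / 48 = 0.85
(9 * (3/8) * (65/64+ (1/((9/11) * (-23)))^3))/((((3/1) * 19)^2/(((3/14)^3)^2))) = 1729344333/16932804141481984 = 0.00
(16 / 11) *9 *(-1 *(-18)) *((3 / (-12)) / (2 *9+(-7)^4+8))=-0.02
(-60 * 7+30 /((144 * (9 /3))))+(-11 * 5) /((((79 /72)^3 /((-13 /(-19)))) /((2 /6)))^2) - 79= -3162766864158116203 /6318329143901832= -500.57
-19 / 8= -2.38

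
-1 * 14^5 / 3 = -537824 / 3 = -179274.67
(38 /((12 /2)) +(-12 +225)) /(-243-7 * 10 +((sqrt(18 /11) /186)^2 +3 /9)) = -0.70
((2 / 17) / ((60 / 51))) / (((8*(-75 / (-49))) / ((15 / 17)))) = 49 / 6800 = 0.01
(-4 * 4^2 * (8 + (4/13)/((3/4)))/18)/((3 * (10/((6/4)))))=-2624/1755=-1.50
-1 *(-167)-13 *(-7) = 258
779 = 779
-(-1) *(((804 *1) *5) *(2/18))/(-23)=-1340/69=-19.42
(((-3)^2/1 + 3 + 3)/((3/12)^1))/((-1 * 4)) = -15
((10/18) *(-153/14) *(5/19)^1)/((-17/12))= 150/133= 1.13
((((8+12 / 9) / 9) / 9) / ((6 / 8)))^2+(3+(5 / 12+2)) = 11564731 / 2125764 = 5.44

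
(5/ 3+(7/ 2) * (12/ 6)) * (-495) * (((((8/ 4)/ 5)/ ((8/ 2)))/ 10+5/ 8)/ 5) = -54483/ 100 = -544.83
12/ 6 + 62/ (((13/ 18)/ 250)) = 279026/ 13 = 21463.54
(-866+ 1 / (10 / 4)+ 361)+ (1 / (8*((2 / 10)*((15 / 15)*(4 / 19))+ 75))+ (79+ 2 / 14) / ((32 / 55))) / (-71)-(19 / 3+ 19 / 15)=-145725656513 / 283449040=-514.12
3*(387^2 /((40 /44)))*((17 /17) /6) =1647459 /20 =82372.95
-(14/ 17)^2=-196/ 289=-0.68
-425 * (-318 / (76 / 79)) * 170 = 453766125 / 19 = 23882427.63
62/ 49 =1.27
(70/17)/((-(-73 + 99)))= -0.16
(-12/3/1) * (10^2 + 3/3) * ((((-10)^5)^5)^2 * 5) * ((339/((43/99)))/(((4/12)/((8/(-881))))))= 4294900826228123432674287000000000000000000000000000000.00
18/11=1.64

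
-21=-21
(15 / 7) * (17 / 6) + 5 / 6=145 / 21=6.90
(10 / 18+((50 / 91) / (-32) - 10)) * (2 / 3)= -6.31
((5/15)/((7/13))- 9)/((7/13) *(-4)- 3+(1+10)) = -572/399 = -1.43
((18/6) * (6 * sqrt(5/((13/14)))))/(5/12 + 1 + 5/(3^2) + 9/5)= 3240 * sqrt(910)/8827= 11.07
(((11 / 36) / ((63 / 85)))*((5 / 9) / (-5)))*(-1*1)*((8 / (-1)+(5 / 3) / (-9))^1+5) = -40205 / 275562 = -0.15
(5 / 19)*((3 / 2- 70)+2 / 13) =-17.99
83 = 83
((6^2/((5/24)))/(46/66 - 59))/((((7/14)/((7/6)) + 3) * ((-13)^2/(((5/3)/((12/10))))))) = -1155/162578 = -0.01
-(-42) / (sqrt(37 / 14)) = 42*sqrt(518) / 37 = 25.84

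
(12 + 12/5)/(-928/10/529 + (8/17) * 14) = 80937/36044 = 2.25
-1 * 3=-3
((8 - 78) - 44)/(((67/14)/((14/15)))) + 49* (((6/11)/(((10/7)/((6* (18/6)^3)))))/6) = 1779533/3685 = 482.91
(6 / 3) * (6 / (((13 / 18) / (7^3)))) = 74088 / 13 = 5699.08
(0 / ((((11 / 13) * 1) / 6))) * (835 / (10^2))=0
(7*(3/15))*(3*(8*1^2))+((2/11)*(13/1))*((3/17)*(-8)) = 28296/935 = 30.26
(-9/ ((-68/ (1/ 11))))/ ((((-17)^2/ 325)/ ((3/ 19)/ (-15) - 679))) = -18868005/ 2053634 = -9.19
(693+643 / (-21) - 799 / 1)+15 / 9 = -2834 / 21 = -134.95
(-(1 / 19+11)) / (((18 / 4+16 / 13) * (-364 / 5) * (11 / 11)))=75 / 2831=0.03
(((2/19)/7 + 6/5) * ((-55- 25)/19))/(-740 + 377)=0.01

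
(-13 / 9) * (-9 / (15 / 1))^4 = -117 / 625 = -0.19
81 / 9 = 9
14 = 14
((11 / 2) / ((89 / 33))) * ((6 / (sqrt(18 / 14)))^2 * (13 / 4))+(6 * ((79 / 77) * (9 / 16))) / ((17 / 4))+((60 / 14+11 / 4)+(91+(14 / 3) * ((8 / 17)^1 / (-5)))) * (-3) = -247905041 / 2330020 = -106.40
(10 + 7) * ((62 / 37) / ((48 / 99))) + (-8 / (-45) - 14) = 598483 / 13320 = 44.93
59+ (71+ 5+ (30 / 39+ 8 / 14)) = 12407 / 91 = 136.34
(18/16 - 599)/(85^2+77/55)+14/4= 987781/289056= 3.42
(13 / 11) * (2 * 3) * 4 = 312 / 11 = 28.36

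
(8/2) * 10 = 40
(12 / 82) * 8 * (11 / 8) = 66 / 41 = 1.61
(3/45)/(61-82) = -1/315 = -0.00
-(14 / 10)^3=-343 / 125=-2.74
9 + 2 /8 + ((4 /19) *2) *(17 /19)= 13901 /1444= 9.63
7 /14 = 0.50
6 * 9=54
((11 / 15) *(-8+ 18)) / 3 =22 / 9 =2.44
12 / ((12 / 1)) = 1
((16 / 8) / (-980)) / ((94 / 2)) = -1 / 23030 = -0.00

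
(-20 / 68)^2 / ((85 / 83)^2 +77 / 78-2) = 13433550 / 5583191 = 2.41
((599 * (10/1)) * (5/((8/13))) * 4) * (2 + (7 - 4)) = 973375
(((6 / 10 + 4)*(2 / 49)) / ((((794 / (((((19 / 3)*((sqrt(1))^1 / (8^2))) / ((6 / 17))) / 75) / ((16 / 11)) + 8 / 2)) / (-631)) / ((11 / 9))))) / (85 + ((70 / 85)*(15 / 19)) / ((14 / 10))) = -285315313634417 / 33405700043520000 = -0.01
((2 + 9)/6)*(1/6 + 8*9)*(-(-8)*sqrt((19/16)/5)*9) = 4763*sqrt(95)/10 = 4642.40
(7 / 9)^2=49 / 81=0.60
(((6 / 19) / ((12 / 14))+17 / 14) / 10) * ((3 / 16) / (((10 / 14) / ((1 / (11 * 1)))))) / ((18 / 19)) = 421 / 105600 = 0.00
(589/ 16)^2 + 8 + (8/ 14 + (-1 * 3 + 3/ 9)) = 7317085/ 5376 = 1361.06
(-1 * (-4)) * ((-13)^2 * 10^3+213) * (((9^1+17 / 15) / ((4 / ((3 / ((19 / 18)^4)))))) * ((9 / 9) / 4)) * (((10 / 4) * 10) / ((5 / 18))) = 639478939968 / 6859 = 93232095.05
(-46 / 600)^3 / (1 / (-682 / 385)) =377177 / 472500000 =0.00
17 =17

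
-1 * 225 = -225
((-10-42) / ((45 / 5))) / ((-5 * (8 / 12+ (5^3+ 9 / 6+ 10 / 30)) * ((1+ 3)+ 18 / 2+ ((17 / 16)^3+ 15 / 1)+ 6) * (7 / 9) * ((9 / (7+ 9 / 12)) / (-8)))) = -26411008 / 11581017525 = -0.00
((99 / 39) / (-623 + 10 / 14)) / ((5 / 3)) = -7 / 2860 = -0.00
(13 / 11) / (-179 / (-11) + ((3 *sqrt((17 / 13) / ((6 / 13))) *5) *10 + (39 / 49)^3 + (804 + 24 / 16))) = 382949664682858 / 241324019324743913 - 197930406974300 *sqrt(102) / 4102508328520646521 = 0.00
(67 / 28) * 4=67 / 7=9.57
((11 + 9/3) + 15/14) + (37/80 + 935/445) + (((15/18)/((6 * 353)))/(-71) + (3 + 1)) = 21.64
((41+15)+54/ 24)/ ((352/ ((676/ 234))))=3029/ 6336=0.48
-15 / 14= -1.07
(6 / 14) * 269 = 807 / 7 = 115.29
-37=-37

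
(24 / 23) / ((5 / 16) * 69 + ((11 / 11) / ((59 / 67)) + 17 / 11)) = 83072 / 1930045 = 0.04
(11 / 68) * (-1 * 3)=-33 / 68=-0.49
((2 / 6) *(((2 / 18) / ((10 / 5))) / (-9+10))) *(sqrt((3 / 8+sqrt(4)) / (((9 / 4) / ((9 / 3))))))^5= 0.33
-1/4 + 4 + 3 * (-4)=-33/4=-8.25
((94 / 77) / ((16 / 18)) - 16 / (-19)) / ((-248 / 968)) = -142615 / 16492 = -8.65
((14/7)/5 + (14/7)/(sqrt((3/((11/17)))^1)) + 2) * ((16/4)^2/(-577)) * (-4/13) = 128 * sqrt(561)/382551 + 768/37505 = 0.03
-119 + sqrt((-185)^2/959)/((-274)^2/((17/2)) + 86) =-119 + 3145 * sqrt(959)/145397826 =-119.00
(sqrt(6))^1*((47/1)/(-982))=-47*sqrt(6)/982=-0.12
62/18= 31/9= 3.44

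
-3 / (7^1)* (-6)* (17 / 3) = 102 / 7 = 14.57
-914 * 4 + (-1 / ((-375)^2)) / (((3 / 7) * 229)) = -353203875007 / 96609375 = -3656.00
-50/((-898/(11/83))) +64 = 2385363/37267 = 64.01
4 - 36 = -32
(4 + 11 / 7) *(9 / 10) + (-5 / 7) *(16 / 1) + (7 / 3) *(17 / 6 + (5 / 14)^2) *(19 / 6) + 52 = 510023 / 7560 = 67.46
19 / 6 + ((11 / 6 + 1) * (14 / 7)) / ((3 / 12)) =155 / 6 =25.83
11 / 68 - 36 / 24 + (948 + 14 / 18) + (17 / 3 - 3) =581465 / 612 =950.11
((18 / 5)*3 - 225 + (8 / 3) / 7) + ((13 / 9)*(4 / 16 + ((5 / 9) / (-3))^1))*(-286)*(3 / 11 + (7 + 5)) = -341731 / 630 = -542.43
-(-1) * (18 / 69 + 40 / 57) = 1262 / 1311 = 0.96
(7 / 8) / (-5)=-7 / 40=-0.18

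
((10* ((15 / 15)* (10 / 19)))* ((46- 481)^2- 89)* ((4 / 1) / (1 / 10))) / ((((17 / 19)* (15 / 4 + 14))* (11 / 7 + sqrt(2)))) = 233015552000 / 27761- 148282624000* sqrt(2) / 27761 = 839748.35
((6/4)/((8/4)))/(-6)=-1/8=-0.12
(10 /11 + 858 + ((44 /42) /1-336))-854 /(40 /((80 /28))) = 106943 /231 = 462.96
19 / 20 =0.95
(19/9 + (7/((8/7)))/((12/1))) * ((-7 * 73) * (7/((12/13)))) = -35108255/3456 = -10158.64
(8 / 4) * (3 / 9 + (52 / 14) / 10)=148 / 105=1.41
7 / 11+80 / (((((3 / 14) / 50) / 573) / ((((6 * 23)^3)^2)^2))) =5612587390543000991974510657536007 / 11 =510235217322090999270410100000000.00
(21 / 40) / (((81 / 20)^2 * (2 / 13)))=455 / 2187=0.21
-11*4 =-44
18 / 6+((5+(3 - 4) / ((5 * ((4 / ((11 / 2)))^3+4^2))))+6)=1525229 / 109040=13.99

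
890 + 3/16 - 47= 13491/16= 843.19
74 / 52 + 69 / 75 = 1523 / 650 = 2.34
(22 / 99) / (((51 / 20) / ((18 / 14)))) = 40 / 357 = 0.11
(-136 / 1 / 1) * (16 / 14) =-1088 / 7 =-155.43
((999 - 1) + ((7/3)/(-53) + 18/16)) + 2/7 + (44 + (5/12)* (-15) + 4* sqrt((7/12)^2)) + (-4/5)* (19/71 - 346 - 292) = 4898275229/3160920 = 1549.64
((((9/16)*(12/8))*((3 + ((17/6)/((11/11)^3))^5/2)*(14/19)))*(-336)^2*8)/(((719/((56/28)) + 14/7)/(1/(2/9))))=3018083754/4579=659114.16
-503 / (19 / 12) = -6036 / 19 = -317.68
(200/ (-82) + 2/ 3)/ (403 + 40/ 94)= -0.00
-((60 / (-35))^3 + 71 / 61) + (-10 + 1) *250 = -46995695 / 20923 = -2246.13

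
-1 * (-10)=10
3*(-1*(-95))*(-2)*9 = -5130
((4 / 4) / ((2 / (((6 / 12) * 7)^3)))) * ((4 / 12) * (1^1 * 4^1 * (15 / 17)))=1715 / 68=25.22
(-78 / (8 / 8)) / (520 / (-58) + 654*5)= -1131 / 47285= -0.02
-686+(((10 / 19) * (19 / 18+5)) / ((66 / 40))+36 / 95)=-19290298 / 28215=-683.69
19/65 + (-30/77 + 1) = 4518/5005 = 0.90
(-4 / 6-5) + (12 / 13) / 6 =-215 / 39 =-5.51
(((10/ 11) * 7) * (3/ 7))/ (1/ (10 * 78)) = 23400/ 11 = 2127.27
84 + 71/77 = 6539/77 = 84.92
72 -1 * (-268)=340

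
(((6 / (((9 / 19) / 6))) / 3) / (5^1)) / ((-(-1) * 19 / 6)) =8 / 5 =1.60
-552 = -552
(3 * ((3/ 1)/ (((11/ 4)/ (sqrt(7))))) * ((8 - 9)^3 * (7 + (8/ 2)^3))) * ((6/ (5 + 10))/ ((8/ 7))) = -4473 * sqrt(7)/ 55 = -215.17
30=30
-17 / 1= -17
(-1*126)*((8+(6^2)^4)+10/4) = -211632939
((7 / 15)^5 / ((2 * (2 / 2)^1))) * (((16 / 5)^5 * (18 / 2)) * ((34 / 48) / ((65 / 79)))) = 1479265550336 / 51416015625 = 28.77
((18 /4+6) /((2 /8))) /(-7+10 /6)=-63 /8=-7.88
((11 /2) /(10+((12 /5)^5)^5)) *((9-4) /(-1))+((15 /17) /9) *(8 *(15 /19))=34689532952180579561296327925 /56023596495083259087959634052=0.62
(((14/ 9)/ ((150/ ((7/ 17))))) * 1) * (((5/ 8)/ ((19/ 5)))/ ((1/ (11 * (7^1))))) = 3773/ 69768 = 0.05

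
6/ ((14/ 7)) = 3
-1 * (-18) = 18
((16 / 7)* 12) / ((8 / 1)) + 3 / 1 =45 / 7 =6.43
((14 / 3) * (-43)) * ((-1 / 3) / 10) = 301 / 45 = 6.69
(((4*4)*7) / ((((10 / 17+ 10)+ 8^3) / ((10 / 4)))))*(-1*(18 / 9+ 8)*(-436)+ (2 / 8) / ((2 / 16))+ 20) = 5214580 / 2221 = 2347.85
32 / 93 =0.34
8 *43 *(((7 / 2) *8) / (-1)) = -9632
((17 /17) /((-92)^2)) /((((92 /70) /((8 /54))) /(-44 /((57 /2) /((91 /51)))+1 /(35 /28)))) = -49721 /1909951326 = -0.00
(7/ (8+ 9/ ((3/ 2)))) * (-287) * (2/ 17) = -287/ 17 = -16.88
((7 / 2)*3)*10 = 105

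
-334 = -334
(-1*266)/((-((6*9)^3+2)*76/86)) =7/3662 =0.00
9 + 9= 18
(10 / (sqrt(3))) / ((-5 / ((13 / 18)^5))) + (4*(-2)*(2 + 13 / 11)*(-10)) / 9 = 2800 / 99- 371293*sqrt(3) / 2834352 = 28.06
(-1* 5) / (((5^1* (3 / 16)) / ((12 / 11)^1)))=-64 / 11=-5.82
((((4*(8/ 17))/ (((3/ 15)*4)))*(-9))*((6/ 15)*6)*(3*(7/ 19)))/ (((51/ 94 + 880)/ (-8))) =13644288/ 26735033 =0.51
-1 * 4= -4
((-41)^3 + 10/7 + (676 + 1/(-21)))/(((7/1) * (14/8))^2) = -22929856/50421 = -454.77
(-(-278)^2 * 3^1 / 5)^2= 2150213996.16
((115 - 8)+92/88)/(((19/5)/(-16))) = -95080/209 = -454.93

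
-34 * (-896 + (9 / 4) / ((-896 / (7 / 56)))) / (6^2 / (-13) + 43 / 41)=-232778186381 / 13146112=-17707.00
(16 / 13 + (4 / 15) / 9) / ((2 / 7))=7742 / 1755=4.41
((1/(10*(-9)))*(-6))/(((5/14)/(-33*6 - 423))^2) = 25195212/125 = 201561.70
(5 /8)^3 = 125 /512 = 0.24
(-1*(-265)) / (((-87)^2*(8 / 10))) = 1325 / 30276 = 0.04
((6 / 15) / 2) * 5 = 1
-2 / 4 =-1 / 2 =-0.50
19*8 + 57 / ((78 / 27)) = 4465 / 26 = 171.73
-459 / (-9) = 51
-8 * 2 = -16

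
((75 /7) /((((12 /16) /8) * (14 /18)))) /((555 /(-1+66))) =31200 /1813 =17.21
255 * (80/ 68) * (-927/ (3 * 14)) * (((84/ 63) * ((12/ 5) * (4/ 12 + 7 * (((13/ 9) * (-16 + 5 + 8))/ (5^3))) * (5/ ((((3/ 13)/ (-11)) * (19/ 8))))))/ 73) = 128201216/ 48545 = 2640.87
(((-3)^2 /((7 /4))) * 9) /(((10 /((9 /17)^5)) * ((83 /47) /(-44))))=-19782359784 /4124684585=-4.80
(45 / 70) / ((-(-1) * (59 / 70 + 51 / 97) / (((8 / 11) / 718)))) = 17460 / 36698057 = 0.00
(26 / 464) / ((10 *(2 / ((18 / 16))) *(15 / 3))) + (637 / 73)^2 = 75311349893 / 989062400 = 76.14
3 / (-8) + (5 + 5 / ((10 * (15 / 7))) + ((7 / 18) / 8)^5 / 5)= 300815197883 / 61917364224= 4.86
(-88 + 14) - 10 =-84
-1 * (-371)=371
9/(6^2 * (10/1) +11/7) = 63/2531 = 0.02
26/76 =13/38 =0.34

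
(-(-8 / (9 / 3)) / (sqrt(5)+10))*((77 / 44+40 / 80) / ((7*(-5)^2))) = 12 / 3325-6*sqrt(5) / 16625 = 0.00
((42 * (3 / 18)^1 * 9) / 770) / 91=9 / 10010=0.00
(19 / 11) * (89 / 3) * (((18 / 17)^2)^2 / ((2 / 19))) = 562128984 / 918731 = 611.85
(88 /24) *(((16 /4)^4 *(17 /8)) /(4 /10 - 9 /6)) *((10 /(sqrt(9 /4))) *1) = -108800 /9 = -12088.89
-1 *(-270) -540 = -270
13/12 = 1.08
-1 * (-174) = 174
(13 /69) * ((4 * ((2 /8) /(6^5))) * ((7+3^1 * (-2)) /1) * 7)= 91 /536544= 0.00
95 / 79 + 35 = 2860 / 79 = 36.20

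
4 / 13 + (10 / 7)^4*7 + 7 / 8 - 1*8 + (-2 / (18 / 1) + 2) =7777741 / 321048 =24.23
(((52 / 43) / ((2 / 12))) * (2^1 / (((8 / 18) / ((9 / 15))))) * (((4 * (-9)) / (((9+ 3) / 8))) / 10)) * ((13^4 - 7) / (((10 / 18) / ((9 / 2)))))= -58450951728 / 5375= -10874595.67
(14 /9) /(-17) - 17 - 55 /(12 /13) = -46925 /612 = -76.67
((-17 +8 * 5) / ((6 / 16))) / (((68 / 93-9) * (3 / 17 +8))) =-96968 / 106891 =-0.91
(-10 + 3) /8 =-7 /8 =-0.88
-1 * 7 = -7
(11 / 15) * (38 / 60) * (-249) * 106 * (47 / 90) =-43211377 / 6750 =-6401.69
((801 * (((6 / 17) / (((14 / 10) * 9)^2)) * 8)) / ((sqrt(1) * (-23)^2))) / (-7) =-35600 / 9253797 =-0.00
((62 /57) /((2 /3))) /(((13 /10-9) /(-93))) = 28830 /1463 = 19.71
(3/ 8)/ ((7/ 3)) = 9/ 56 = 0.16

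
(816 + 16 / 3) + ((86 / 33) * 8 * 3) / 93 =822.01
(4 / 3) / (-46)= -2 / 69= -0.03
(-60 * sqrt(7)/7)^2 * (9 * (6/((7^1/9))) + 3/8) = 1759050/49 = 35898.98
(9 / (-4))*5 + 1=-10.25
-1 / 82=-0.01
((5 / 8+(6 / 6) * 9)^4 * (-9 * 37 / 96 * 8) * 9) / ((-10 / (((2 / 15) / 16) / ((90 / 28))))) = 9104637619 / 16384000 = 555.70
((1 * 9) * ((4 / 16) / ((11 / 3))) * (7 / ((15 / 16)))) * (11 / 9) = 28 / 5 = 5.60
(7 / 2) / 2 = 7 / 4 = 1.75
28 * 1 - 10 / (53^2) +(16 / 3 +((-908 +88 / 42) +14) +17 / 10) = -168487329 / 196630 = -856.87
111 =111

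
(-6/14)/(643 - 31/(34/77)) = -102/136325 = -0.00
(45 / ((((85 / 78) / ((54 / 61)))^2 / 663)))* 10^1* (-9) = -112087284192 / 63257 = -1771934.87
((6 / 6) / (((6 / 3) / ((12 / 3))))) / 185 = 2 / 185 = 0.01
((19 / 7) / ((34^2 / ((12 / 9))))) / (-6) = -19 / 36414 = -0.00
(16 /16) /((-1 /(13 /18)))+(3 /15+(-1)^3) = -137 /90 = -1.52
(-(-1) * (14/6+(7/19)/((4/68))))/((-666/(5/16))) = -0.00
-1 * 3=-3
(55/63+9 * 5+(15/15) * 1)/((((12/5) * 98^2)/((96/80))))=2953/1210104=0.00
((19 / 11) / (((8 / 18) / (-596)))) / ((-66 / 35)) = 297255 / 242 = 1228.33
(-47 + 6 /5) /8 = -229 /40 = -5.72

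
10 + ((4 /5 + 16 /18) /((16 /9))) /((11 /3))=2257 /220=10.26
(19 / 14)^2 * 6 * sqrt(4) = 1083 / 49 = 22.10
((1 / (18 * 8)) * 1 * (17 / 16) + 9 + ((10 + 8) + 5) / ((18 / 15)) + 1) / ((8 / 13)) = 873821 / 18432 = 47.41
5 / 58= 0.09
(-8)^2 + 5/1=69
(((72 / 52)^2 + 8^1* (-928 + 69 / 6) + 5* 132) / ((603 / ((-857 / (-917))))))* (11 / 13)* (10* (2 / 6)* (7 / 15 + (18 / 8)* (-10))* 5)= 11706892988780 / 3644500041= 3212.21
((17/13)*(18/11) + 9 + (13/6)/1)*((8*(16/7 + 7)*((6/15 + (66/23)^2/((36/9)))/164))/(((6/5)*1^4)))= 53031965/4294422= 12.35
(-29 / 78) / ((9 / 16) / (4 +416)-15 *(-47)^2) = 0.00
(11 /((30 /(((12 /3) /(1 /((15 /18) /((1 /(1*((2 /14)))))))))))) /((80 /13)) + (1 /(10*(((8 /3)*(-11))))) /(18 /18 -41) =63109 /2217600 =0.03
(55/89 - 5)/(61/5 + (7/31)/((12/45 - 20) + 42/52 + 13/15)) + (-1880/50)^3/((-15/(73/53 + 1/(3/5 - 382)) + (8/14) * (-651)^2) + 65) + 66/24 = 920432562908357191887/423967920655406148500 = 2.17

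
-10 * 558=-5580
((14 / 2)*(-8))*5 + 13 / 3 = -827 / 3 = -275.67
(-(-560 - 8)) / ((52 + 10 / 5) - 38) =35.50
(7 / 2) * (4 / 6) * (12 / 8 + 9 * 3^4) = 3409 / 2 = 1704.50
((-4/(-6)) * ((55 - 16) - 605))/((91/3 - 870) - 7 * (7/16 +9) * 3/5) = 90560/211033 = 0.43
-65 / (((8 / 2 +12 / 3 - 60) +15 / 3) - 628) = 13 / 135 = 0.10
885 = 885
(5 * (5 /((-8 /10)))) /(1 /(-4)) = 125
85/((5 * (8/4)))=17/2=8.50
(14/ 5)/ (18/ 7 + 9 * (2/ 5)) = 49/ 108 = 0.45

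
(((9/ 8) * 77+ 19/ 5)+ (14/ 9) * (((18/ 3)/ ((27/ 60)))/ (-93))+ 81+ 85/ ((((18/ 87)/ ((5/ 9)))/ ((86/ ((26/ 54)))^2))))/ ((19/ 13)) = 123604565902063/ 24808680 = 4982311.27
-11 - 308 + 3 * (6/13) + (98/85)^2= -29707173/93925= -316.29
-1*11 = -11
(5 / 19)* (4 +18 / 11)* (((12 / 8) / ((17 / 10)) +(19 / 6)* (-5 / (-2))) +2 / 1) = 341465 / 21318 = 16.02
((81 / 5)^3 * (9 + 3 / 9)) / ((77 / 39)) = 27634932 / 1375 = 20098.13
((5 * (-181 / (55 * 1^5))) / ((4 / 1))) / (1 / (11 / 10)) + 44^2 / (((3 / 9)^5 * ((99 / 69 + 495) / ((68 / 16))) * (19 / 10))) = 278109853 / 131480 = 2115.23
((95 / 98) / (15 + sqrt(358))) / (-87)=-0.00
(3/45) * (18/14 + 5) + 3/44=2251/4620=0.49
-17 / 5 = -3.40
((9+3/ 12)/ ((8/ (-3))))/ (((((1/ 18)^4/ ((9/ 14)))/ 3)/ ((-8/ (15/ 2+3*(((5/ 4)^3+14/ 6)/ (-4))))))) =10067618304/ 7679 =1311058.51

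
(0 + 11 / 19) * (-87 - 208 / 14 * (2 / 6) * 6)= -473 / 7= -67.57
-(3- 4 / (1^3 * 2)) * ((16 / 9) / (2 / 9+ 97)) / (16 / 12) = -12 / 875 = -0.01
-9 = -9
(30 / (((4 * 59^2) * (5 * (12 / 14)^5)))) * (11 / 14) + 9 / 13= 325162415 / 469183104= 0.69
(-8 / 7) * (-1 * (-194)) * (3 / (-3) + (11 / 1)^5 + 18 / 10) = -178537424 / 5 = -35707484.80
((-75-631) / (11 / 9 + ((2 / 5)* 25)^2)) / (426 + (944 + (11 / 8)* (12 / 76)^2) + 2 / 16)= -4587588 / 901211305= -0.01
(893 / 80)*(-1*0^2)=0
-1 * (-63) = 63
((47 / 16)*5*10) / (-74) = -1175 / 592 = -1.98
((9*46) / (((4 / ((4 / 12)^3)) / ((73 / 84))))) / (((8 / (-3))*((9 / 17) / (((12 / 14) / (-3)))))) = 28543 / 42336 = 0.67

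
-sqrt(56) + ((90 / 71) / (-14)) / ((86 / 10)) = -2*sqrt(14) - 225 / 21371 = -7.49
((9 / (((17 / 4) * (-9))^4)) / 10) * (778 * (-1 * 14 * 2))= -2788352 / 304434045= -0.01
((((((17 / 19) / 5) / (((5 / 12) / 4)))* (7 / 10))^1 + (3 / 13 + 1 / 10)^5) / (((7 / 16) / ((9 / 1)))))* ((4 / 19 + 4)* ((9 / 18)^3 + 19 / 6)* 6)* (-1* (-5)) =1210297484493774 / 117282176375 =10319.53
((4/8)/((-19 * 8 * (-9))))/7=1/19152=0.00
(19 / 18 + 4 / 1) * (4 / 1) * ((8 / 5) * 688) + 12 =22272.62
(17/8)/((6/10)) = 85/24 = 3.54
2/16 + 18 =145/8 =18.12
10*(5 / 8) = 25 / 4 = 6.25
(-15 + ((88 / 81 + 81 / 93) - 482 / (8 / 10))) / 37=-3091255 / 185814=-16.64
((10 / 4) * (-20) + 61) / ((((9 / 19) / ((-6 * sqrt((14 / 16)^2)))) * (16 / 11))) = -16093 / 192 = -83.82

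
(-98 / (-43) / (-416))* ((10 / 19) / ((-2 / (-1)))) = -245 / 169936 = -0.00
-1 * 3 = -3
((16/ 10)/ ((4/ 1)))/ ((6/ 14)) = 14/ 15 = 0.93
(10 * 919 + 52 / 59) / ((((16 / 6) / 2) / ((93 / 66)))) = 25215183 / 2596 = 9713.09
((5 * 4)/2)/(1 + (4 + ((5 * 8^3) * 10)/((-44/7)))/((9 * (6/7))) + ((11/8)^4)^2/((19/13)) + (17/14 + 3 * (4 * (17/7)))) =-1325433618432/64592151855017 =-0.02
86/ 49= 1.76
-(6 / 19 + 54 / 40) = -633 / 380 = -1.67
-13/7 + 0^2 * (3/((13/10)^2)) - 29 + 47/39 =-8095/273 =-29.65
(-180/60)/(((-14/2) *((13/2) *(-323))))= -6/29393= -0.00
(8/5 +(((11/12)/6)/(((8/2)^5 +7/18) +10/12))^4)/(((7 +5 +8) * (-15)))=-237515533327592431093/44534162498923567104000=-0.01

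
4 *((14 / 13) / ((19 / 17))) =952 / 247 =3.85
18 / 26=9 / 13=0.69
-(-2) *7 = 14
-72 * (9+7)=-1152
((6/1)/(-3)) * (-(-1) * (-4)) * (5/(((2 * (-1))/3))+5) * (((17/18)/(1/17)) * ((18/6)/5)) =-192.67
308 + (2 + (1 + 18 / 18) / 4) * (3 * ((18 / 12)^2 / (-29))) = 71321 / 232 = 307.42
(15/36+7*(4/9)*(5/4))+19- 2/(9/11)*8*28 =-2097/4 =-524.25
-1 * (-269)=269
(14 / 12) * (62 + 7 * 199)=3395 / 2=1697.50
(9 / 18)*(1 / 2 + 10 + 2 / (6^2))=95 / 18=5.28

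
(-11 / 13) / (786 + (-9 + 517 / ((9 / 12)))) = -33 / 57187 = -0.00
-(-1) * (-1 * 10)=-10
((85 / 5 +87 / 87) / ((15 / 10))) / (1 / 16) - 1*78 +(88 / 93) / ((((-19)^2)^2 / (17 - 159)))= 1381650746 / 12119853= 114.00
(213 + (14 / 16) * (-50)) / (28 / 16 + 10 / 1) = 677 / 47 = 14.40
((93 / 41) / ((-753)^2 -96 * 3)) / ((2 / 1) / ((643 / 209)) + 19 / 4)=79732 / 107572902243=0.00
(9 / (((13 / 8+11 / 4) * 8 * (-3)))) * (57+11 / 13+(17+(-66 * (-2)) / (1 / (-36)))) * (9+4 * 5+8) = 6749133 / 455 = 14833.26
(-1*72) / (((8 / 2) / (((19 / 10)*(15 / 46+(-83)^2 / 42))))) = -4524717 / 805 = -5620.77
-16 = -16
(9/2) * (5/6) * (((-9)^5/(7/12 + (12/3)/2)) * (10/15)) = -1771470/31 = -57144.19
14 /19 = 0.74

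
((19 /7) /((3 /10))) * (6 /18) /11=190 /693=0.27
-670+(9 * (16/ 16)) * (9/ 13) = -8629/ 13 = -663.77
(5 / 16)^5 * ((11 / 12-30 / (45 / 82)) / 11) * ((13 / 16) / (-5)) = 1746875 / 738197504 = 0.00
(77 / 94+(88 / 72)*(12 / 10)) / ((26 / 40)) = 6446 / 1833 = 3.52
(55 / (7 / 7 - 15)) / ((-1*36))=55 / 504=0.11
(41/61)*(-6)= -246/61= -4.03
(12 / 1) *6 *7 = 504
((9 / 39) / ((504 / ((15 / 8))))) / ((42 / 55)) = 0.00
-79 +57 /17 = -1286 /17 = -75.65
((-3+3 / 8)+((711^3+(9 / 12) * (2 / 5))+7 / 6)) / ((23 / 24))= 43131051581 / 115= 375052622.44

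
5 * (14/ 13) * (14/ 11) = 980/ 143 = 6.85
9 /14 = 0.64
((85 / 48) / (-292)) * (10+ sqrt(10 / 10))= -935 / 14016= -0.07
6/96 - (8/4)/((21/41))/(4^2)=-61/336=-0.18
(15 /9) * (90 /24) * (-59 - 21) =-500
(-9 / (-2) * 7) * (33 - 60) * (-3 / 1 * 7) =35721 / 2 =17860.50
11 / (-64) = -11 / 64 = -0.17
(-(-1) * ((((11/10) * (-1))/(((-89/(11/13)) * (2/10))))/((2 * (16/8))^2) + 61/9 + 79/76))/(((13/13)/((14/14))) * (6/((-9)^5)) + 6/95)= 541419439005/4365425792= 124.02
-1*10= -10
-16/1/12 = -4/3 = -1.33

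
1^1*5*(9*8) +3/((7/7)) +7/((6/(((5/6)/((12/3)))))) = 52307/144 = 363.24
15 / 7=2.14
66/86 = 33/43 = 0.77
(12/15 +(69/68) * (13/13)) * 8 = 1234/85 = 14.52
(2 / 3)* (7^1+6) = 26 / 3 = 8.67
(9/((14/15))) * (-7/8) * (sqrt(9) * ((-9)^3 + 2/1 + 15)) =36045/2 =18022.50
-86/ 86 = -1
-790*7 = -5530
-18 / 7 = -2.57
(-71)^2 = 5041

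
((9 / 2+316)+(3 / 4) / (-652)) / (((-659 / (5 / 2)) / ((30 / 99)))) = -20896525 / 56716176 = -0.37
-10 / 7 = -1.43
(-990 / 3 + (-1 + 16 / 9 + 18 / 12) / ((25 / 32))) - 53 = -85519 / 225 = -380.08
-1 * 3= -3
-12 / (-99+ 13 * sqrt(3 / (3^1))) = 6 / 43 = 0.14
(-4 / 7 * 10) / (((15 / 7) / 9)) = -24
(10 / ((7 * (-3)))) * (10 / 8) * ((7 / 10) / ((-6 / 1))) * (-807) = -1345 / 24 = -56.04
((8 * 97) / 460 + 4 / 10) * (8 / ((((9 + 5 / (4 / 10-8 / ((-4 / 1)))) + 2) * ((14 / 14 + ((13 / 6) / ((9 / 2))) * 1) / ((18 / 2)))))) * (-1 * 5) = -38.76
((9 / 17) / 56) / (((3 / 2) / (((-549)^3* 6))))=-1489222341 / 238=-6257236.73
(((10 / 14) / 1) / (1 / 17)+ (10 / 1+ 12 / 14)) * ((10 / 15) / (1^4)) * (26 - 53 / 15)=15502 / 45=344.49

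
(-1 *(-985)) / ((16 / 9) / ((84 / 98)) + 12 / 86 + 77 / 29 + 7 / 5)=165819825 / 1055318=157.13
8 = 8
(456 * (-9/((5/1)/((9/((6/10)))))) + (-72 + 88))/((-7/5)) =61480/7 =8782.86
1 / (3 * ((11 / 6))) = 2 / 11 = 0.18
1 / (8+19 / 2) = 0.06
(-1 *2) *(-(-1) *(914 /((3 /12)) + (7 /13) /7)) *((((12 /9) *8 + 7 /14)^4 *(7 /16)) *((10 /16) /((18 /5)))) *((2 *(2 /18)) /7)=-2660451750025 /9704448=-274147.66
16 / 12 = 4 / 3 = 1.33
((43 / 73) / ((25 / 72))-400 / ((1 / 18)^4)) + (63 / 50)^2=-7663247400663 / 182500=-41990396.72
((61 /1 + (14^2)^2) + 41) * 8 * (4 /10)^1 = 616288 /5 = 123257.60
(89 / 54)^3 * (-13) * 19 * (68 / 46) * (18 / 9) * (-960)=473626372960 / 150903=3138614.69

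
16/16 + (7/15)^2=1.22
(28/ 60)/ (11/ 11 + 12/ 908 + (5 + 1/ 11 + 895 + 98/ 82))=716639/ 1385620350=0.00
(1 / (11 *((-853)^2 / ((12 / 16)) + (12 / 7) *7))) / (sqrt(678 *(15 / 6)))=sqrt(1695) / 18088583480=0.00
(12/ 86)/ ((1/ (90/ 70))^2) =486/ 2107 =0.23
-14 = -14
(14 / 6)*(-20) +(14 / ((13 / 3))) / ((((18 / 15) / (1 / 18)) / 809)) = 74.34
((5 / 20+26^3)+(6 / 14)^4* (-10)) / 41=168799065 / 393764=428.68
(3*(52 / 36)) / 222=13 / 666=0.02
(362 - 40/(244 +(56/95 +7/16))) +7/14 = 269898125/744882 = 362.34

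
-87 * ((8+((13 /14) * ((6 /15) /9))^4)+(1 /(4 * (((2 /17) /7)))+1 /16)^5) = -222655993257243505046819 /3441286840320000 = -64701375.85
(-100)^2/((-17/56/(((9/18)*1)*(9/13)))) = -2520000/221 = -11402.71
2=2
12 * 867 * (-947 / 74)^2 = 2332600209 / 1369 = 1703871.59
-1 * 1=-1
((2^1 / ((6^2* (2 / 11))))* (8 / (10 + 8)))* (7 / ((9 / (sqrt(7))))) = 77* sqrt(7) / 729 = 0.28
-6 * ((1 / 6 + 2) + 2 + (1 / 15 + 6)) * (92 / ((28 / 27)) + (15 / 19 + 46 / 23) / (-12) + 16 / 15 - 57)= -26579753 / 13300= -1998.48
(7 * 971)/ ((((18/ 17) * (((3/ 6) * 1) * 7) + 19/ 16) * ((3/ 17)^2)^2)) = 154412288464/ 107811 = 1432249.85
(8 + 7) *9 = 135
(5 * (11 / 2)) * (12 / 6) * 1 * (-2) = -110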